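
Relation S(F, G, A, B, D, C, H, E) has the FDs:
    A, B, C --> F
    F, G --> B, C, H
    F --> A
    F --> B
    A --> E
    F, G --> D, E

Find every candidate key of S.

{A, B, C, G}, {F, G}

{G} never appears on the right of any FD, so every key must include it.
{F, G} is a candidate key since {F, G}⁺ = {A, B, C, D, E, F, G, H} covers every attribute.
{A, B, C, G} is a candidate key since {A, B, C, G}⁺ = {A, B, C, D, E, F, G, H} covers every attribute.
These are minimal and exhaustive — every other superkey contains one of them.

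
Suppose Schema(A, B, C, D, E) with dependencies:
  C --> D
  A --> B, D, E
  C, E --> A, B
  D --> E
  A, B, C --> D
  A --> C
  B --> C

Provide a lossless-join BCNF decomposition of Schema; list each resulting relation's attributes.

{A, B, C, D}; {D, E}

Candidate keys of the original relation: {A}, {B}, {C}.
{A, B, C, D, E}: {D} determines {D, E} here but is not a superkey — split on D --> E, giving {D, E} and {A, B, C, D}.
{D, E} is in BCNF.
{A, B, C, D} is in BCNF.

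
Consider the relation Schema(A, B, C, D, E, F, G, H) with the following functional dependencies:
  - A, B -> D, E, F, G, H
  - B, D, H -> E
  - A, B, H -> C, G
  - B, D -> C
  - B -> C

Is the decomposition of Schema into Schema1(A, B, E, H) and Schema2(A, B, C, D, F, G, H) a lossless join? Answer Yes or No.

Common attributes: {A, B, H}; their closure is {A, B, C, D, E, F, G, H}.
Schema1 is contained in that closure, so Schema1 ∩ Schema2 -> Schema1 holds and the join is lossless.

Yes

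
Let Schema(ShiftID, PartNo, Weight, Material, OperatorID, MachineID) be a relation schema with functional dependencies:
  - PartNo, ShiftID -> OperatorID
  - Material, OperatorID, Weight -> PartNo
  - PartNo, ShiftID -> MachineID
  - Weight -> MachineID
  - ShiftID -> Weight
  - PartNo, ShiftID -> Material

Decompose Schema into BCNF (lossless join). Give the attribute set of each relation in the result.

Candidate keys of the original relation: {Material, OperatorID, ShiftID}, {PartNo, ShiftID}.
In {MachineID, Material, OperatorID, PartNo, ShiftID, Weight}, {Material, OperatorID, Weight} is not a superkey ({Material, OperatorID, Weight}⁺ restricted to this set is {MachineID, Material, OperatorID, PartNo, Weight}), so split on Material, OperatorID, Weight -> MachineID, PartNo into {MachineID, Material, OperatorID, PartNo, Weight} and {Material, OperatorID, ShiftID, Weight}.
In {MachineID, Material, OperatorID, PartNo, Weight}, {Weight} is not a superkey ({Weight}⁺ restricted to this set is {MachineID, Weight}), so split on Weight -> MachineID into {MachineID, Weight} and {Material, OperatorID, PartNo, Weight}.
{MachineID, Weight} is in BCNF.
{Material, OperatorID, PartNo, Weight} is in BCNF.
In {Material, OperatorID, ShiftID, Weight}, {ShiftID} is not a superkey ({ShiftID}⁺ restricted to this set is {ShiftID, Weight}), so split on ShiftID -> Weight into {ShiftID, Weight} and {Material, OperatorID, ShiftID}.
{ShiftID, Weight} is in BCNF.
{Material, OperatorID, ShiftID} is in BCNF.

{MachineID, Weight}; {Material, OperatorID, PartNo, Weight}; {Material, OperatorID, ShiftID}; {ShiftID, Weight}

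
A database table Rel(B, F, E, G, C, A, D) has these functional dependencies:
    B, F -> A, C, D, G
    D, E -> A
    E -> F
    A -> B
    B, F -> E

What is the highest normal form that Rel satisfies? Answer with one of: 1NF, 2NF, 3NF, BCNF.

Candidate keys: {A, E}, {A, F}, {B, E}, {B, F}, {D, E}. Prime attributes: {A, B, D, E, F}.
E -> F breaks BCNF: {E}⁺ = {E, F}, so {E} is not a superkey.
Since {F} ⊆ prime attributes and every other non-superkey FD also has a prime right side, the schema is in 3NF.

3NF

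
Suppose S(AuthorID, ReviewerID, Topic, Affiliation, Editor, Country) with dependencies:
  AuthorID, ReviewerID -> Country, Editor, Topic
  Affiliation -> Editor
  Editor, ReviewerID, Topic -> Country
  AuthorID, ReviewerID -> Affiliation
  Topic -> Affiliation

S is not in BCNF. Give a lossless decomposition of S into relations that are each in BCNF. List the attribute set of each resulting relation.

{Affiliation, Editor}; {Affiliation, Topic}; {AuthorID, ReviewerID, Topic}; {Country, ReviewerID, Topic}

Candidate key of the original relation: {AuthorID, ReviewerID}.
In {Affiliation, AuthorID, Country, Editor, ReviewerID, Topic}, {Affiliation} is not a superkey ({Affiliation}⁺ restricted to this set is {Affiliation, Editor}), so split on Affiliation -> Editor into {Affiliation, Editor} and {Affiliation, AuthorID, Country, ReviewerID, Topic}.
{Affiliation, Editor}: every determinant is a superkey — BCNF.
In {Affiliation, AuthorID, Country, ReviewerID, Topic}, {Topic} is not a superkey ({Topic}⁺ restricted to this set is {Affiliation, Topic}), so split on Topic -> Affiliation into {Affiliation, Topic} and {AuthorID, Country, ReviewerID, Topic}.
{Affiliation, Topic}: every determinant is a superkey — BCNF.
In {AuthorID, Country, ReviewerID, Topic}, {ReviewerID, Topic} is not a superkey ({ReviewerID, Topic}⁺ restricted to this set is {Country, ReviewerID, Topic}), so split on ReviewerID, Topic -> Country into {Country, ReviewerID, Topic} and {AuthorID, ReviewerID, Topic}.
{Country, ReviewerID, Topic}: every determinant is a superkey — BCNF.
{AuthorID, ReviewerID, Topic}: every determinant is a superkey — BCNF.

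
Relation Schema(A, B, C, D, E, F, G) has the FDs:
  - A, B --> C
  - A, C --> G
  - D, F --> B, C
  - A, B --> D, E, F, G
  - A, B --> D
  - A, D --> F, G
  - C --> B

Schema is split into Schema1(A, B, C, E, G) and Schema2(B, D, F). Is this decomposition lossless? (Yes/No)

No

The shared attributes are {B} and {B}⁺ = {B}.
The closure covers neither Schema1 nor Schema2 entirely; the join is not lossless.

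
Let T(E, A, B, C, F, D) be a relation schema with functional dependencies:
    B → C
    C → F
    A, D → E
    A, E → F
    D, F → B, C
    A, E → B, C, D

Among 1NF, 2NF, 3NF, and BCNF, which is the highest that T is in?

Candidate keys: {A, D}, {A, E}. Prime attributes: {A, D, E}.
B → C: {B}⁺ = {B, C, F}, which is not all of the attributes, so the left side is not a superkey — BCNF is violated.
B → C has non-prime {C} on the right and a non-superkey on the left, so 3NF fails.
Checking every proper subset of each key, none determines a non-prime attribute — 2NF is satisfied.

2NF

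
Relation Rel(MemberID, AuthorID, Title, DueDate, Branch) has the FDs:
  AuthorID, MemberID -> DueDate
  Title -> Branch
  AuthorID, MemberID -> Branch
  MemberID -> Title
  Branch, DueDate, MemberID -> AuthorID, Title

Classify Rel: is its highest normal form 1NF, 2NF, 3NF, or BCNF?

1NF

Candidate keys: {AuthorID, MemberID}, {DueDate, MemberID}. Prime attributes: {AuthorID, DueDate, MemberID}.
Title -> Branch: {Title}⁺ = {Branch, Title}, which is not all of the attributes, so the left side is not a superkey — BCNF is violated.
Title -> Branch determines the non-prime attribute {Branch} from a non-superkey — 3NF is violated.
{MemberID} is a proper subset of the key {AuthorID, MemberID}, and {MemberID}⁺ contains the non-prime attributes {Branch, Title} — a partial dependency, so 2NF is violated.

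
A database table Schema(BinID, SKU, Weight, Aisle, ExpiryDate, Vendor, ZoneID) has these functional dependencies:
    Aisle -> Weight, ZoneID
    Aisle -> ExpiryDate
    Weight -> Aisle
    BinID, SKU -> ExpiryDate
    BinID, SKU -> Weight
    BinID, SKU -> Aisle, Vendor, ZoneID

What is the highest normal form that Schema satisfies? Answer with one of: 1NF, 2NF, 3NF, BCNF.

Candidate key: {BinID, SKU}. Prime attributes: {BinID, SKU}.
Aisle -> Weight, ZoneID breaks BCNF: {Aisle}⁺ = {Aisle, ExpiryDate, Weight, ZoneID}, so {Aisle} is not a superkey.
Aisle -> Weight, ZoneID has non-prime {Weight, ZoneID} on the right and a non-superkey on the left, so 3NF fails.
Checking every proper subset of each key, none determines a non-prime attribute — 2NF is satisfied.

2NF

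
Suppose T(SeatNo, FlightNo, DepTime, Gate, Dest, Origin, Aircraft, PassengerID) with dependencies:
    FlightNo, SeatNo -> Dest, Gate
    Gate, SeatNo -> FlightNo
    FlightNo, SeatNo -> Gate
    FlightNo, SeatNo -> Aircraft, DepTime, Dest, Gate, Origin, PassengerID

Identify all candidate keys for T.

{FlightNo, SeatNo}, {Gate, SeatNo}

Attributes never on any right-hand side: {SeatNo} — every candidate key must contain it.
{FlightNo, SeatNo} is a candidate key since {FlightNo, SeatNo}⁺ = {Aircraft, DepTime, Dest, FlightNo, Gate, Origin, PassengerID, SeatNo} covers every attribute.
{Gate, SeatNo} is a candidate key since {Gate, SeatNo}⁺ = {Aircraft, DepTime, Dest, FlightNo, Gate, Origin, PassengerID, SeatNo} covers every attribute.
These are minimal and exhaustive — every other superkey contains one of them.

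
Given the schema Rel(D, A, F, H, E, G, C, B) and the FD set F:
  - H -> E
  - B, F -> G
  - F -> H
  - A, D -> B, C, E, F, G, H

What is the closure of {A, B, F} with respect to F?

{A, B, E, F, G, H}

Start with {A, B, F}.
B, F -> G applies; add {G} → now {A, B, F, G}.
F -> H applies; add {H} → now {A, B, F, G, H}.
H -> E applies; add {E} → now {A, B, E, F, G, H}.
No further FD applies.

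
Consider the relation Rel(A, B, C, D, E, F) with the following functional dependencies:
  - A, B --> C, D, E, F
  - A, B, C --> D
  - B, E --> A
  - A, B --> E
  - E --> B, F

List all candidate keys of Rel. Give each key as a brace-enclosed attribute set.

{E} is a candidate key since {E}⁺ = {A, B, C, D, E, F} covers every attribute.
{A, B} is a candidate key since {A, B}⁺ = {A, B, C, D, E, F} covers every attribute.
No proper subset of any of these is a key, and no other minimal superkey exists.

{A, B}, {E}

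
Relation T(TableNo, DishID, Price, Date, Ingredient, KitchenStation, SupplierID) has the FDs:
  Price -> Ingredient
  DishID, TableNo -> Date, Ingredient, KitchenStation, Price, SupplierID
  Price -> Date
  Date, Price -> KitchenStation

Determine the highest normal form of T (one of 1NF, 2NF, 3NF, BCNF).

2NF

Candidate key: {DishID, TableNo}. Prime attributes: {DishID, TableNo}.
Price -> Ingredient: {Price}⁺ = {Date, Ingredient, KitchenStation, Price}, which is not all of the attributes, so the left side is not a superkey — BCNF is violated.
Price -> Ingredient determines the non-prime attribute {Ingredient} from a non-superkey — 3NF is violated.
No proper subset of a key has a non-prime attribute in its closure, so there is no partial dependency; 2NF holds.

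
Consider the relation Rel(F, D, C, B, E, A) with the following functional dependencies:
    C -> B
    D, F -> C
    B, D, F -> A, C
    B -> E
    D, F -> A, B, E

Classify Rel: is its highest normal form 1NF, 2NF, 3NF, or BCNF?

Candidate key: {D, F}. Prime attributes: {D, F}.
C -> B: {C}⁺ = {B, C, E}, which is not all of the attributes, so the left side is not a superkey — BCNF is violated.
C -> B has non-prime {B} on the right and a non-superkey on the left, so 3NF fails.
No non-prime attribute depends on a proper subset of any candidate key, so 2NF holds.

2NF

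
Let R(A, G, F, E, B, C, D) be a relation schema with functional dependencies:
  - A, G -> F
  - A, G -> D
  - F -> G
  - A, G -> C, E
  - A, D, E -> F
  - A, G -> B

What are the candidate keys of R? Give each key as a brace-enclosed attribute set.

No FD produces {A}, so it must be in every candidate key.
{A, F}⁺ = {A, B, C, D, E, F, G} — all of the relation — so {A, F} is a candidate key.
{A, G}⁺ = {A, B, C, D, E, F, G} — all of the relation — so {A, G} is a candidate key.
{A, D, E}⁺ = {A, B, C, D, E, F, G} — all of the relation — so {A, D, E} is a candidate key.
No proper subset of any of these is a key, and no other minimal superkey exists.

{A, D, E}, {A, F}, {A, G}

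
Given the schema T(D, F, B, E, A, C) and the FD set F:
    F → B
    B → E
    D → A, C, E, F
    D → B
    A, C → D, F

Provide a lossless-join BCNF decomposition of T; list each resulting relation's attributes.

{A, C, D, F}; {B, E}; {B, F}

Candidate keys of the original relation: {A, C}, {D}.
In {A, B, C, D, E, F}, {F} is not a superkey ({F}⁺ restricted to this set is {B, E, F}), so split on F → B, E into {B, E, F} and {A, C, D, F}.
In {B, E, F}, {B} is not a superkey ({B}⁺ restricted to this set is {B, E}), so split on B → E into {B, E} and {B, F}.
{B, E}: every determinant is a superkey — BCNF.
{B, F}: every determinant is a superkey — BCNF.
{A, C, D, F}: every determinant is a superkey — BCNF.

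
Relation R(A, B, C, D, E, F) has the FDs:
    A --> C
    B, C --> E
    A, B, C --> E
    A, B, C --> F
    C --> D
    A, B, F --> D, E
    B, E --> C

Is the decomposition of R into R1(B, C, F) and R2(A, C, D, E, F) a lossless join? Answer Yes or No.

The shared attributes are {C, F} and {C, F}⁺ = {C, D, F}.
Neither R1 nor R2 is contained in that closure, so the decomposition is lossy.

No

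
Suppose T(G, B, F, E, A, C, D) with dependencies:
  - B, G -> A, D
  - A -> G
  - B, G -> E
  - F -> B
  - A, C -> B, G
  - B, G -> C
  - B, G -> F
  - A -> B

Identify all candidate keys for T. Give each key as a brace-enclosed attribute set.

Closure of {A} is {A, B, C, D, E, F, G}, the whole schema; {A} is a candidate key.
Closure of {B, G} is {A, B, C, D, E, F, G}, the whole schema; {B, G} is a candidate key.
Closure of {F, G} is {A, B, C, D, E, F, G}, the whole schema; {F, G} is a candidate key.
Any other superkey properly contains one of these, so there are no further candidate keys.

{A}, {B, G}, {F, G}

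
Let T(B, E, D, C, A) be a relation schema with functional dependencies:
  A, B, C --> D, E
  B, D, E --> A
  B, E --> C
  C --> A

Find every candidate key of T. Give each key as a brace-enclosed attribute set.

{B} never appears on the right of any FD, so every key must include it.
{B, C}⁺ = {A, B, C, D, E}, which is every attribute, so {B, C} is a candidate key.
{B, E}⁺ = {A, B, C, D, E}, which is every attribute, so {B, E} is a candidate key.
Any other superkey properly contains one of these, so there are no further candidate keys.

{B, C}, {B, E}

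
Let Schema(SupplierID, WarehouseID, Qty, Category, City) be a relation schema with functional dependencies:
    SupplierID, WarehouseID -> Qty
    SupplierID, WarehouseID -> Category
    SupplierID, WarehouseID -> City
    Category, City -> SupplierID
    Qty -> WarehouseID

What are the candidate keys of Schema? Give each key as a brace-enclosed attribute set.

{Category, City, Qty}, {Category, City, WarehouseID}, {Qty, SupplierID}, {SupplierID, WarehouseID}

{Qty, SupplierID}⁺ = {Category, City, Qty, SupplierID, WarehouseID}, which is every attribute, so {Qty, SupplierID} is a candidate key.
{SupplierID, WarehouseID}⁺ = {Category, City, Qty, SupplierID, WarehouseID}, which is every attribute, so {SupplierID, WarehouseID} is a candidate key.
{Category, City, Qty}⁺ = {Category, City, Qty, SupplierID, WarehouseID}, which is every attribute, so {Category, City, Qty} is a candidate key.
{Category, City, WarehouseID}⁺ = {Category, City, Qty, SupplierID, WarehouseID}, which is every attribute, so {Category, City, WarehouseID} is a candidate key.
Any other superkey properly contains one of these, so there are no further candidate keys.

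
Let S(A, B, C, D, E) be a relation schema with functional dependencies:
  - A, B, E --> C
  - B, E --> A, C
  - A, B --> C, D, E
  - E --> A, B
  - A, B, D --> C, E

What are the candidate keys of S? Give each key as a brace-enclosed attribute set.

{A, B}, {E}

{E} is a candidate key since {E}⁺ = {A, B, C, D, E} covers every attribute.
{A, B} is a candidate key since {A, B}⁺ = {A, B, C, D, E} covers every attribute.
These are minimal and exhaustive — every other superkey contains one of them.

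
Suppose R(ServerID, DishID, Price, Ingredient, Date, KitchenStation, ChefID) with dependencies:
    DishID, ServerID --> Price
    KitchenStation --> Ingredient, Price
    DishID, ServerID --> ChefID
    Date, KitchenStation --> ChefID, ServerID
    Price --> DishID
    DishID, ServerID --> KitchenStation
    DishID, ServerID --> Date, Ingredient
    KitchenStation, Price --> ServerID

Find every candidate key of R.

{DishID, ServerID}, {KitchenStation}, {Price, ServerID}

{KitchenStation}⁺ = {ChefID, Date, DishID, Ingredient, KitchenStation, Price, ServerID}, which is every attribute, so {KitchenStation} is a candidate key.
{DishID, ServerID}⁺ = {ChefID, Date, DishID, Ingredient, KitchenStation, Price, ServerID}, which is every attribute, so {DishID, ServerID} is a candidate key.
{Price, ServerID}⁺ = {ChefID, Date, DishID, Ingredient, KitchenStation, Price, ServerID}, which is every attribute, so {Price, ServerID} is a candidate key.
No proper subset of any of these is a key, and no other minimal superkey exists.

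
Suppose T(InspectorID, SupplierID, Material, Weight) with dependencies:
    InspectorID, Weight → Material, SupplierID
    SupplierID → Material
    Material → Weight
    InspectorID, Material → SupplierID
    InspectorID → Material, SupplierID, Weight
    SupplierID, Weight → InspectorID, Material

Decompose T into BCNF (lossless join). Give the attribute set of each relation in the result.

{InspectorID, Material, SupplierID}; {Material, Weight}

Candidate keys of the original relation: {InspectorID}, {SupplierID}.
{InspectorID, Material, SupplierID, Weight}: {Material} determines {Material, Weight} here but is not a superkey — split on Material → Weight, giving {Material, Weight} and {InspectorID, Material, SupplierID}.
{Material, Weight} has no BCNF violation.
{InspectorID, Material, SupplierID} has no BCNF violation.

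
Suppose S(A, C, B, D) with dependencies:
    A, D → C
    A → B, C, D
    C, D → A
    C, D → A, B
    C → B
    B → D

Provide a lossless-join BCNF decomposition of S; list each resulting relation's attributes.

{A, B, C}; {B, D}

Candidate keys of the original relation: {A}, {C}.
Within {A, B, C, D}: {B}⁺ ∩ {A, B, C, D} = {B, D}, not the whole set, so B → D violates BCNF; decompose into {B, D} and {A, B, C}.
{B, D}: every determinant is a superkey — BCNF.
{A, B, C}: every determinant is a superkey — BCNF.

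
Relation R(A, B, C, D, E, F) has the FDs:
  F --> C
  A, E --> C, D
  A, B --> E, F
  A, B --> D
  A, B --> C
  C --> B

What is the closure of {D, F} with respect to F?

Start with {D, F}.
F --> C applies; add {C} → now {C, D, F}.
C --> B applies; add {B} → now {B, C, D, F}.
No further FD applies.

{B, C, D, F}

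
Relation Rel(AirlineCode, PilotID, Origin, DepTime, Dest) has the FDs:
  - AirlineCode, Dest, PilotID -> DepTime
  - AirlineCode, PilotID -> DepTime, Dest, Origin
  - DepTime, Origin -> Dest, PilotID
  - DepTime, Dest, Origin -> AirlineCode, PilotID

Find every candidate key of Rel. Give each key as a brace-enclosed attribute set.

{AirlineCode, PilotID}, {DepTime, Origin}

Closure of {AirlineCode, PilotID} is {AirlineCode, DepTime, Dest, Origin, PilotID}, the whole schema; {AirlineCode, PilotID} is a candidate key.
Closure of {DepTime, Origin} is {AirlineCode, DepTime, Dest, Origin, PilotID}, the whole schema; {DepTime, Origin} is a candidate key.
No proper subset of any of these is a key, and no other minimal superkey exists.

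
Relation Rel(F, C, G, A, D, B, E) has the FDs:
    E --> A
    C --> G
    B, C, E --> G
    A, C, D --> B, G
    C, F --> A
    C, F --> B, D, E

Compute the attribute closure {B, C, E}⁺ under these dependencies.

Start with {B, C, E}.
E --> A applies; add {A} → now {A, B, C, E}.
C --> G applies; add {G} → now {A, B, C, E, G}.
No further FD applies.

{A, B, C, E, G}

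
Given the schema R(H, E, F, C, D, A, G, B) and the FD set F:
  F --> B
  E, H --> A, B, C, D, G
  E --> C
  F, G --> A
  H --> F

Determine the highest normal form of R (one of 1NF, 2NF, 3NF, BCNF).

1NF

Candidate key: {E, H}. Prime attributes: {E, H}.
F --> B breaks BCNF: {F}⁺ = {B, F}, so {F} is not a superkey.
Because {B} is non-prime and the left side of F --> B is not a superkey, the relation is not in 3NF.
The proper key subset {E} of {E, H} determines non-prime {C}, so the relation is not even in 2NF.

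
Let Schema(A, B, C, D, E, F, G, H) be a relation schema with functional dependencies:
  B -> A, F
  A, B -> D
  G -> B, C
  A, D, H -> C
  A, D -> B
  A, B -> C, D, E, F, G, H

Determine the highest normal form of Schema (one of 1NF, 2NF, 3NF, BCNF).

BCNF

Candidate keys: {A, D}, {B}, {G}. Prime attributes: {A, B, D, G}.
The left-hand side of every FD is a superkey, so BCNF is satisfied.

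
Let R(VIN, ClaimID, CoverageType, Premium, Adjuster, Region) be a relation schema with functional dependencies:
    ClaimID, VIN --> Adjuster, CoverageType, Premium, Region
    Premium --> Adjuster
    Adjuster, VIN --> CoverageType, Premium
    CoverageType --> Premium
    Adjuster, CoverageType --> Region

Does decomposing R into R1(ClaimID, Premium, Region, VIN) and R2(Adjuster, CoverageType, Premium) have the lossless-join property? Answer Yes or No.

No

The shared attributes are {Premium} and {Premium}⁺ = {Adjuster, Premium}.
Neither R1 nor R2 is contained in that closure, so the decomposition is lossy.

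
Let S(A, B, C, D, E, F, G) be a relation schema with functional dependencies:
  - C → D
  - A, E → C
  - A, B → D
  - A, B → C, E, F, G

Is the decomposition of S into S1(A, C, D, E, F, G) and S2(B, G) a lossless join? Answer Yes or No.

Common attributes: {G}; their closure is {G}.
S1 ⊄ {G} and S2 ⊄ {G}, so the split is lossy.

No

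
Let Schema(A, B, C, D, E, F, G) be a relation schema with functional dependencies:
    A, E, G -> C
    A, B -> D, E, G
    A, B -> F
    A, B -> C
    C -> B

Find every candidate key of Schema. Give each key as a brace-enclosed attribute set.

{A, B}, {A, C}, {A, E, G}

No FD produces {A}, so it must be in every candidate key.
{A, B} is a candidate key since {A, B}⁺ = {A, B, C, D, E, F, G} covers every attribute.
{A, C} is a candidate key since {A, C}⁺ = {A, B, C, D, E, F, G} covers every attribute.
{A, E, G} is a candidate key since {A, E, G}⁺ = {A, B, C, D, E, F, G} covers every attribute.
These are minimal and exhaustive — every other superkey contains one of them.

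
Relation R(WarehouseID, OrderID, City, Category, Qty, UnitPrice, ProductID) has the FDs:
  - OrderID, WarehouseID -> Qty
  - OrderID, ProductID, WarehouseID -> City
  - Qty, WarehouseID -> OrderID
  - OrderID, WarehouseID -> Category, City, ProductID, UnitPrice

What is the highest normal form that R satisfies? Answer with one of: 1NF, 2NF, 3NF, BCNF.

BCNF

Candidate keys: {OrderID, WarehouseID}, {Qty, WarehouseID}. Prime attributes: {OrderID, Qty, WarehouseID}.
The left-hand side of every FD is a superkey, so BCNF is satisfied.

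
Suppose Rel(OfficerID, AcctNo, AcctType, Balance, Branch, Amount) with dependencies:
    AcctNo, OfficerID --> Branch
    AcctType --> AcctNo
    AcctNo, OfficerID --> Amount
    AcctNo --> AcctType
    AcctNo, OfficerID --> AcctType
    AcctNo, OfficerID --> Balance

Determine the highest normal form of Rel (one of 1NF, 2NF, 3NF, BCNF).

3NF

Candidate keys: {AcctNo, OfficerID}, {AcctType, OfficerID}. Prime attributes: {AcctNo, AcctType, OfficerID}.
AcctType --> AcctNo breaks BCNF: {AcctType}⁺ = {AcctNo, AcctType}, so {AcctType} is not a superkey.
Its right-hand attributes {AcctNo} are all prime, as are those of every other non-superkey FD — the relation is in 3NF.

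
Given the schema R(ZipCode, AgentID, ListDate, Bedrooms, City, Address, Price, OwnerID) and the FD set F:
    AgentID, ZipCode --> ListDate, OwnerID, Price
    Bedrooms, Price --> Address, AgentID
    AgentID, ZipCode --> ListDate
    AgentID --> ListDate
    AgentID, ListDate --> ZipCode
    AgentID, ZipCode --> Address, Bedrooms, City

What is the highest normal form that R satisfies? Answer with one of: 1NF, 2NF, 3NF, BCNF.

Candidate keys: {AgentID}, {Bedrooms, Price}. Prime attributes: {AgentID, Bedrooms, Price}.
Every FD has a superkey on the left, so the relation is in BCNF.

BCNF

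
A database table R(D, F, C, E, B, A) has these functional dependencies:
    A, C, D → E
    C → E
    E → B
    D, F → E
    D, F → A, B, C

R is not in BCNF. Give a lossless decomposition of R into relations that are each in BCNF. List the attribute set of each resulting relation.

{A, C, D, F}; {B, E}; {C, E}

Candidate key of the original relation: {D, F}.
{A, B, C, D, E, F}: {A, C, D} determines {A, B, C, D, E} here but is not a superkey — split on A, C, D → B, E, giving {A, B, C, D, E} and {A, C, D, F}.
{A, B, C, D, E}: {C} determines {B, C, E} here but is not a superkey — split on C → B, E, giving {B, C, E} and {A, C, D}.
{B, C, E}: {E} determines {B, E} here but is not a superkey — split on E → B, giving {B, E} and {C, E}.
{B, E}: every determinant is a superkey — BCNF.
{C, E}: every determinant is a superkey — BCNF.
{A, C, D}: every determinant is a superkey — BCNF.
{A, C, D, F}: every determinant is a superkey — BCNF.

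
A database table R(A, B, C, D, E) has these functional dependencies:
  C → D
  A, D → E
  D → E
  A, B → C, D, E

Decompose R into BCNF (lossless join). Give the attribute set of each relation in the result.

Candidate key of the original relation: {A, B}.
In {A, B, C, D, E}, {C} is not a superkey ({C}⁺ restricted to this set is {C, D, E}), so split on C → D, E into {C, D, E} and {A, B, C}.
In {C, D, E}, {D} is not a superkey ({D}⁺ restricted to this set is {D, E}), so split on D → E into {D, E} and {C, D}.
{D, E} has no BCNF violation.
{C, D} has no BCNF violation.
{A, B, C} has no BCNF violation.

{A, B, C}; {C, D}; {D, E}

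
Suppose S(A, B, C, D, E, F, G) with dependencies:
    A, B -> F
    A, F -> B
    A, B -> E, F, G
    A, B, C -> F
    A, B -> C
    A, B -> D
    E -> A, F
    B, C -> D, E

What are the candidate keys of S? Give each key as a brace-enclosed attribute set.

{A, B}, {A, F}, {B, C}, {E}

{E} is a candidate key since {E}⁺ = {A, B, C, D, E, F, G} covers every attribute.
{A, B} is a candidate key since {A, B}⁺ = {A, B, C, D, E, F, G} covers every attribute.
{A, F} is a candidate key since {A, F}⁺ = {A, B, C, D, E, F, G} covers every attribute.
{B, C} is a candidate key since {B, C}⁺ = {A, B, C, D, E, F, G} covers every attribute.
These are minimal and exhaustive — every other superkey contains one of them.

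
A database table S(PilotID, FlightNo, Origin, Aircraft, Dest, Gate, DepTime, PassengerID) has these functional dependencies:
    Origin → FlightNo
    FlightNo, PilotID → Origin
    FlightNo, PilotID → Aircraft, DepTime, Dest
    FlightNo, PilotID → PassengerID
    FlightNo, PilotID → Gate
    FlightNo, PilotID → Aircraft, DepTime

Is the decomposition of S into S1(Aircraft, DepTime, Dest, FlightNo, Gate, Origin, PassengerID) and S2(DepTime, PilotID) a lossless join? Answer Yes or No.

No

S1 ∩ S2 = {DepTime}; its closure under F is {DepTime}.
Neither S1 nor S2 is contained in that closure, so the decomposition is lossy.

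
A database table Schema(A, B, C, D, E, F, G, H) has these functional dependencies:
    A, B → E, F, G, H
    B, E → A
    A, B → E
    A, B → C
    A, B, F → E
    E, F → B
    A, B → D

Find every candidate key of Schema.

{A, B}⁺ = {A, B, C, D, E, F, G, H}, which is every attribute, so {A, B} is a candidate key.
{B, E}⁺ = {A, B, C, D, E, F, G, H}, which is every attribute, so {B, E} is a candidate key.
{E, F}⁺ = {A, B, C, D, E, F, G, H}, which is every attribute, so {E, F} is a candidate key.
No proper subset of any of these is a key, and no other minimal superkey exists.

{A, B}, {B, E}, {E, F}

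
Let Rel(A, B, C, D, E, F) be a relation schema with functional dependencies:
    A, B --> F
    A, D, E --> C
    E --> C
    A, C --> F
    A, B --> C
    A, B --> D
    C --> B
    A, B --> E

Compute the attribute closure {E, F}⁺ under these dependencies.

{B, C, E, F}

Start with {E, F}.
E --> C applies; add {C} → now {C, E, F}.
C --> B applies; add {B} → now {B, C, E, F}.
No further FD applies.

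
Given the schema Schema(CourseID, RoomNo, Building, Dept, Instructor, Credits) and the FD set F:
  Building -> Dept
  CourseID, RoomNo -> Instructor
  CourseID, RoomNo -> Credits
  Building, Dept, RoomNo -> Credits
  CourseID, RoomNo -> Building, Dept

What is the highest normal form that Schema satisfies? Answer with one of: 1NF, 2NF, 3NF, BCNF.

Candidate key: {CourseID, RoomNo}. Prime attributes: {CourseID, RoomNo}.
Building -> Dept breaks BCNF: {Building}⁺ = {Building, Dept}, so {Building} is not a superkey.
Building -> Dept determines the non-prime attribute {Dept} from a non-superkey — 3NF is violated.
Checking every proper subset of each key, none determines a non-prime attribute — 2NF is satisfied.

2NF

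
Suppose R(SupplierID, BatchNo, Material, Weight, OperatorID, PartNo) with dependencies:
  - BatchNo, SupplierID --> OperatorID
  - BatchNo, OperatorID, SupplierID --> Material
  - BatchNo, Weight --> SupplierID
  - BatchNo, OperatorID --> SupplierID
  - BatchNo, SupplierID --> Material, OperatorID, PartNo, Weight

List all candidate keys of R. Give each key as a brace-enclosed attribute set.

{BatchNo, OperatorID}, {BatchNo, SupplierID}, {BatchNo, Weight}

Attributes never on any right-hand side: {BatchNo} — every candidate key must contain it.
{BatchNo, OperatorID}⁺ = {BatchNo, Material, OperatorID, PartNo, SupplierID, Weight} — all of the relation — so {BatchNo, OperatorID} is a candidate key.
{BatchNo, SupplierID}⁺ = {BatchNo, Material, OperatorID, PartNo, SupplierID, Weight} — all of the relation — so {BatchNo, SupplierID} is a candidate key.
{BatchNo, Weight}⁺ = {BatchNo, Material, OperatorID, PartNo, SupplierID, Weight} — all of the relation — so {BatchNo, Weight} is a candidate key.
These are minimal and exhaustive — every other superkey contains one of them.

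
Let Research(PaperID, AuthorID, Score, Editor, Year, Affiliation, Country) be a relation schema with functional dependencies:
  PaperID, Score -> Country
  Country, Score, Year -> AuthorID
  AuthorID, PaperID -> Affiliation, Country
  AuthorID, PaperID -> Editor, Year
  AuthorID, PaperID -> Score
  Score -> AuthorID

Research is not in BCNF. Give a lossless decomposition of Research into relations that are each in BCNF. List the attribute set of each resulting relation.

{Affiliation, Country, Editor, PaperID, Score, Year}; {AuthorID, Score}

Candidate keys of the original relation: {AuthorID, PaperID}, {PaperID, Score}.
{Affiliation, AuthorID, Country, Editor, PaperID, Score, Year}: {Country, Score, Year} determines {AuthorID, Country, Score, Year} here but is not a superkey — split on Country, Score, Year -> AuthorID, giving {AuthorID, Country, Score, Year} and {Affiliation, Country, Editor, PaperID, Score, Year}.
{AuthorID, Country, Score, Year}: {Score} determines {AuthorID, Score} here but is not a superkey — split on Score -> AuthorID, giving {AuthorID, Score} and {Country, Score, Year}.
{AuthorID, Score}: every determinant is a superkey — BCNF.
{Country, Score, Year}: every determinant is a superkey — BCNF.
{Affiliation, Country, Editor, PaperID, Score, Year}: every determinant is a superkey — BCNF.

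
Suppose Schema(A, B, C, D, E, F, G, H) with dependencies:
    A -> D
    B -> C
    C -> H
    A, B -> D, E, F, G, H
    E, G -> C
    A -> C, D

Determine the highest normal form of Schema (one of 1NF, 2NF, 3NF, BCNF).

Candidate key: {A, B}. Prime attributes: {A, B}.
A -> D: {A}⁺ = {A, C, D, H}, which is not all of the attributes, so the left side is not a superkey — BCNF is violated.
A -> D has non-prime {D} on the right and a non-superkey on the left, so 3NF fails.
{A} is a proper subset of the key {A, B}, and {A}⁺ contains the non-prime attributes {C, D, H} — a partial dependency, so 2NF is violated.

1NF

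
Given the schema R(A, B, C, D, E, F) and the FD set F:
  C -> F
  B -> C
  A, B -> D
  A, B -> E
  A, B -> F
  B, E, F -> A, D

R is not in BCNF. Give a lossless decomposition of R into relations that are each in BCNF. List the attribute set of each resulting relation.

Candidate keys of the original relation: {A, B}, {B, E}.
{A, B, C, D, E, F}: {C} determines {C, F} here but is not a superkey — split on C -> F, giving {C, F} and {A, B, C, D, E}.
{C, F}: every determinant is a superkey — BCNF.
{A, B, C, D, E}: {B} determines {B, C} here but is not a superkey — split on B -> C, giving {B, C} and {A, B, D, E}.
{B, C}: every determinant is a superkey — BCNF.
{A, B, D, E}: every determinant is a superkey — BCNF.

{A, B, D, E}; {B, C}; {C, F}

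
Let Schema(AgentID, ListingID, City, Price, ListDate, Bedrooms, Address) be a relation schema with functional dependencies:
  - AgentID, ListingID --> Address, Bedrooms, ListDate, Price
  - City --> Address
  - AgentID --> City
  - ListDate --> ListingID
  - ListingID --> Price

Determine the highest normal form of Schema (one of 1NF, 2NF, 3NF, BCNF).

1NF

Candidate keys: {AgentID, ListDate}, {AgentID, ListingID}. Prime attributes: {AgentID, ListDate, ListingID}.
City --> Address: {City}⁺ = {Address, City}, which is not all of the attributes, so the left side is not a superkey — BCNF is violated.
Because {Address} is non-prime and the left side of City --> Address is not a superkey, the relation is not in 3NF.
The proper key subset {AgentID} of {AgentID, ListDate} determines non-prime {Address, City}, so the relation is not even in 2NF.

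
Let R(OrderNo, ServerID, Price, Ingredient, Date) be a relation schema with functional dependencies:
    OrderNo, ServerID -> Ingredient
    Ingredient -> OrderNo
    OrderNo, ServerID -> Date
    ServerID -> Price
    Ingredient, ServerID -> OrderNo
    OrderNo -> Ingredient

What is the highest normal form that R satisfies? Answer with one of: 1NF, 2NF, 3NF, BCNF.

1NF

Candidate keys: {Ingredient, ServerID}, {OrderNo, ServerID}. Prime attributes: {Ingredient, OrderNo, ServerID}.
Ingredient -> OrderNo breaks BCNF: {Ingredient}⁺ = {Ingredient, OrderNo}, so {Ingredient} is not a superkey.
ServerID -> Price determines the non-prime attribute {Price} from a non-superkey — 3NF is violated.
{ServerID} is a proper subset of the key {Ingredient, ServerID}, and {ServerID}⁺ contains the non-prime attribute {Price} — a partial dependency, so 2NF is violated.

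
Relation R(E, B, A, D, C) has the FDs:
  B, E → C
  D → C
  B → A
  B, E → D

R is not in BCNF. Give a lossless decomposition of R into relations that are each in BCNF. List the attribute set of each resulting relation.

Candidate key of the original relation: {B, E}.
In {A, B, C, D, E}, {D} is not a superkey ({D}⁺ restricted to this set is {C, D}), so split on D → C into {C, D} and {A, B, D, E}.
{C, D} is in BCNF.
In {A, B, D, E}, {B} is not a superkey ({B}⁺ restricted to this set is {A, B}), so split on B → A into {A, B} and {B, D, E}.
{A, B} is in BCNF.
{B, D, E} is in BCNF.

{A, B}; {B, D, E}; {C, D}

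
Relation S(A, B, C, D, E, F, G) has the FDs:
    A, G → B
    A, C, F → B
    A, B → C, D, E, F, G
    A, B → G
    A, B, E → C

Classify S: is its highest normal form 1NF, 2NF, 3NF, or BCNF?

BCNF

Candidate keys: {A, B}, {A, C, F}, {A, G}. Prime attributes: {A, B, C, F, G}.
Each dependency's left side is a superkey — BCNF holds.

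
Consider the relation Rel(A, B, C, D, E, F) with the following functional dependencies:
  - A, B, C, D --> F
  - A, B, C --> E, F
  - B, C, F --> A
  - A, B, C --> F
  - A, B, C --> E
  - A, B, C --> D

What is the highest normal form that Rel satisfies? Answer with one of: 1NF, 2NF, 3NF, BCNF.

BCNF

Candidate keys: {A, B, C}, {B, C, F}. Prime attributes: {A, B, C, F}.
Every FD has a superkey on the left, so the relation is in BCNF.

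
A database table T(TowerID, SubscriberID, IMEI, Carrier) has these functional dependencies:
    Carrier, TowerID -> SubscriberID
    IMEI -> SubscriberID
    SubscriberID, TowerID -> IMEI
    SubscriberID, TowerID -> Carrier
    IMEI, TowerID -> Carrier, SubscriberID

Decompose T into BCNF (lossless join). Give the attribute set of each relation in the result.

Candidate keys of the original relation: {Carrier, TowerID}, {IMEI, TowerID}, {SubscriberID, TowerID}.
In {Carrier, IMEI, SubscriberID, TowerID}, {IMEI} is not a superkey ({IMEI}⁺ restricted to this set is {IMEI, SubscriberID}), so split on IMEI -> SubscriberID into {IMEI, SubscriberID} and {Carrier, IMEI, TowerID}.
{IMEI, SubscriberID}: every determinant is a superkey — BCNF.
{Carrier, IMEI, TowerID}: every determinant is a superkey — BCNF.

{Carrier, IMEI, TowerID}; {IMEI, SubscriberID}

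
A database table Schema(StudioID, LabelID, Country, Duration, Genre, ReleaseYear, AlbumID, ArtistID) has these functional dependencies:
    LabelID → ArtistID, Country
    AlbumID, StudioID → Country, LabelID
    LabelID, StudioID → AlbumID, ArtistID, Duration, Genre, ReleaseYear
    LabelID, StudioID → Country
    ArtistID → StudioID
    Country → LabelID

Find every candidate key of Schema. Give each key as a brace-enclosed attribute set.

{AlbumID, ArtistID}, {AlbumID, StudioID}, {Country}, {LabelID}

Closure of {Country} is {AlbumID, ArtistID, Country, Duration, Genre, LabelID, ReleaseYear, StudioID}, the whole schema; {Country} is a candidate key.
Closure of {LabelID} is {AlbumID, ArtistID, Country, Duration, Genre, LabelID, ReleaseYear, StudioID}, the whole schema; {LabelID} is a candidate key.
Closure of {AlbumID, ArtistID} is {AlbumID, ArtistID, Country, Duration, Genre, LabelID, ReleaseYear, StudioID}, the whole schema; {AlbumID, ArtistID} is a candidate key.
Closure of {AlbumID, StudioID} is {AlbumID, ArtistID, Country, Duration, Genre, LabelID, ReleaseYear, StudioID}, the whole schema; {AlbumID, StudioID} is a candidate key.
Any other superkey properly contains one of these, so there are no further candidate keys.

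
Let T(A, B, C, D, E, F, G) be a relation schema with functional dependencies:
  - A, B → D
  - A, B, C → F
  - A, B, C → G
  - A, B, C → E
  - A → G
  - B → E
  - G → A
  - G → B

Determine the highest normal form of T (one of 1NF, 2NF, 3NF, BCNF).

Candidate keys: {A, C}, {C, G}. Prime attributes: {A, C, G}.
For A, B → D we have {A, B}⁺ = {A, B, D, E, G}; {A, B} is not a superkey, so BCNF fails.
Because {D} is non-prime and the left side of A, B → D is not a superkey, the relation is not in 3NF.
The proper key subset {A} of {A, C} determines non-prime {B, D, E}, so the relation is not even in 2NF.

1NF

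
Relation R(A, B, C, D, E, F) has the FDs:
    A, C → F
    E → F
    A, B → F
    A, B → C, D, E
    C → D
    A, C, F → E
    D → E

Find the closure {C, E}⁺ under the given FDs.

Start with {C, E}.
E → F applies; add {F} → now {C, E, F}.
C → D applies; add {D} → now {C, D, E, F}.
No further FD applies.

{C, D, E, F}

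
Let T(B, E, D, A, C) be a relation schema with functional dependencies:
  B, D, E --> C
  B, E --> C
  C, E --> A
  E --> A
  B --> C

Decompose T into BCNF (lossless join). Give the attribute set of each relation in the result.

Candidate key of the original relation: {B, D, E}.
In {A, B, C, D, E}, {B, E} is not a superkey ({B, E}⁺ restricted to this set is {A, B, C, E}), so split on B, E --> A, C into {A, B, C, E} and {B, D, E}.
In {A, B, C, E}, {C, E} is not a superkey ({C, E}⁺ restricted to this set is {A, C, E}), so split on C, E --> A into {A, C, E} and {B, C, E}.
In {A, C, E}, {E} is not a superkey ({E}⁺ restricted to this set is {A, E}), so split on E --> A into {A, E} and {C, E}.
{A, E} is in BCNF.
{C, E} is in BCNF.
In {B, C, E}, {B} is not a superkey ({B}⁺ restricted to this set is {B, C}), so split on B --> C into {B, C} and {B, E}.
{B, C} is in BCNF.
{B, E} is in BCNF.
{B, D, E} is in BCNF.

{A, E}; {B, C}; {B, D, E}; {C, E}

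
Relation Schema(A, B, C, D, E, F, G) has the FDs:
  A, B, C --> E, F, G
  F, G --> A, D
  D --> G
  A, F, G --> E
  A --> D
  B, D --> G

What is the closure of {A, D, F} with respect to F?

Start with {A, D, F}.
D --> G applies; add {G} → now {A, D, F, G}.
A, F, G --> E applies; add {E} → now {A, D, E, F, G}.
No further FD applies.

{A, D, E, F, G}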